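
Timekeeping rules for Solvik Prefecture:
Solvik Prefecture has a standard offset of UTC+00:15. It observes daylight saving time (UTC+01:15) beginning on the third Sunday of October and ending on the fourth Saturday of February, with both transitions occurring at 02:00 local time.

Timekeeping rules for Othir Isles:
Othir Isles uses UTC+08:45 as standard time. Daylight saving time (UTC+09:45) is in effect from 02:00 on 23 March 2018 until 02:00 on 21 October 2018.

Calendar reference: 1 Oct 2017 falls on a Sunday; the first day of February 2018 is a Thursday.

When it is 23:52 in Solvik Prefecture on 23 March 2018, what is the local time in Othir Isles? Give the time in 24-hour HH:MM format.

1 October 2017 is a Sunday, so the first Sunday is October 1 and the third is October 15.
1 February 2018 is a Thursday, so the first Saturday is February 3 and the fourth is February 24.
23 March 2018 does not fall between 15 October 2017 and 24 February 2018, so daylight saving is not in effect and Solvik Prefecture is at UTC+00:15.
23:52 Solvik Prefecture − 0h15m = 23:37 UTC.
At the standard offset (UTC+08:45), 23:37 UTC + 8h45m = 08:22 Othir Isles standard time (rolling into the next day, 24 March 2018).
The standard-time date in Othir Isles, 24 March 2018, lies within the daylight-saving period (23 March – 21 October), so Othir Isles is on daylight time, UTC+09:45.
23:37 UTC + 9h45m = 09:22 Othir Isles (rolling into the next day, 24 March 2018).

09:22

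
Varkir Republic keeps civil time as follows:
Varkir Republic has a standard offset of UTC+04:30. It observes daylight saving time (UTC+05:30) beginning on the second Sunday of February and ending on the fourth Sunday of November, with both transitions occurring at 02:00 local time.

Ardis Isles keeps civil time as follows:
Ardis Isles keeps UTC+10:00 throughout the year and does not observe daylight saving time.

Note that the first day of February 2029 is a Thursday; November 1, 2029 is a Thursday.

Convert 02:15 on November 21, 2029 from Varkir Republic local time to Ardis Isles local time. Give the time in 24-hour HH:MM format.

1 February 2029 is a Thursday, so the first Sunday is February 4 and the second is February 11.
1 November 2029 is a Thursday, so the first Sunday is November 4 and the fourth is November 25.
November 21, 2029 falls between 11 February and 25 November, so daylight saving is in effect and Varkir Republic is at UTC+05:30.
02:15 Varkir Republic − 5h30m = 20:45 UTC (rolling into the previous day, 20 November 2029).
Ardis Isles has no daylight saving, so its offset is UTC+10:00 year-round.
20:45 UTC + 10h = 06:45 Ardis Isles (rolling into the next day, 21 November 2029).

06:45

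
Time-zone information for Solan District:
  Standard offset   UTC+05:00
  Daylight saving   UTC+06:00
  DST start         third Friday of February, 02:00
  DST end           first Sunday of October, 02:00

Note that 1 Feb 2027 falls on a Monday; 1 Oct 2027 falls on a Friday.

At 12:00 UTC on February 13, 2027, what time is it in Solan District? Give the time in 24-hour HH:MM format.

17:00

1 February 2027 is a Monday, so the first Friday is February 5 and the third is February 19.
1 October 2027 is a Friday, so the first Sunday is October 3.
At the standard offset (UTC+05:00), 12:00 UTC + 5h = 17:00 Solan District standard time.
The standard-time date in Solan District, February 13, 2027, does not fall between 19 February and 3 October, so daylight saving is not in effect and Solan District is at UTC+05:00.
12:00 UTC + 5h = 17:00 local.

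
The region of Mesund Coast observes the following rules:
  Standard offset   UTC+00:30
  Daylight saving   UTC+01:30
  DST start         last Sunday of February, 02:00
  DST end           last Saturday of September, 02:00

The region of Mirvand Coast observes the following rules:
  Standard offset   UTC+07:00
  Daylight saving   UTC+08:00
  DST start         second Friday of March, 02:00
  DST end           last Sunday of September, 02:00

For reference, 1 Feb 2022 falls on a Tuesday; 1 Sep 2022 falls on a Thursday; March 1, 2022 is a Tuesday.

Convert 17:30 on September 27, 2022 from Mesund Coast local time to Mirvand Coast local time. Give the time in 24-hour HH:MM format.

00:00

1 February 2022 is a Tuesday, so Sundays fall on 6, 13, 20, 27; the last is February 27.
1 September 2022 is a Thursday, so Saturdays fall on 3, 10, 17, 24; the last is September 24.
September 27, 2022 is outside the daylight-saving period (27 February – 24 September), so Mesund Coast is on standard time, UTC+00:30.
17:30 Mesund Coast − 0h30m = 17:00 UTC.
1 March 2022 is a Tuesday, so the first Friday is March 4 and the second is March 11.
1 September 2022 is a Thursday, so Sundays fall on 4, 11, 18, 25; the last is September 25.
At the standard offset (UTC+07:00), 17:00 UTC + 7h = 00:00 Mirvand Coast standard time (rolling into the next day, 28 September 2022).
The standard-time date in Mirvand Coast, September 28, 2022, is outside the daylight-saving period (11 March – 25 September), so Mirvand Coast is on standard time, UTC+07:00.
17:00 UTC + 7h = 00:00 Mirvand Coast (rolling into the next day, 28 September 2022).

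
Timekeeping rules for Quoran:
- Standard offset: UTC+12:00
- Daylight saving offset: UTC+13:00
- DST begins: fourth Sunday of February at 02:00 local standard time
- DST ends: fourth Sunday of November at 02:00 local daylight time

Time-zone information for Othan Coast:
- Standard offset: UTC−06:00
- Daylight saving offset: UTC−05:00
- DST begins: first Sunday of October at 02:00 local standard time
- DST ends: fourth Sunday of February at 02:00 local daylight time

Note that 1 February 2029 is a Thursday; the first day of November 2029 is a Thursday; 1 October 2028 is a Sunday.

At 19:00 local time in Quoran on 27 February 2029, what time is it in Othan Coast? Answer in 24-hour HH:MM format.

1 February 2029 is a Thursday, so the first Sunday is February 4 and the fourth is February 25.
1 November 2029 is a Thursday, so the first Sunday is November 4 and the fourth is November 25.
27 February 2029 falls between 25 February and 25 November, so daylight saving is in effect and Quoran is at UTC+13:00.
19:00 Quoran − 13h = 06:00 UTC.
1 October 2028 is a Sunday, so the first Sunday is October 1.
1 February 2029 is a Thursday, so the first Sunday is February 4 and the fourth is February 25.
At the standard offset (UTC−06:00), 06:00 UTC − 6h = 00:00 Othan Coast standard time.
Daylight saving runs 1 October 2028 – 25 February 2029; the standard-time date in Othan Coast, 27 February 2029, is outside that window, so Othan Coast is on standard time at UTC−06:00.
06:00 UTC − 6h = 00:00 Othan Coast.

00:00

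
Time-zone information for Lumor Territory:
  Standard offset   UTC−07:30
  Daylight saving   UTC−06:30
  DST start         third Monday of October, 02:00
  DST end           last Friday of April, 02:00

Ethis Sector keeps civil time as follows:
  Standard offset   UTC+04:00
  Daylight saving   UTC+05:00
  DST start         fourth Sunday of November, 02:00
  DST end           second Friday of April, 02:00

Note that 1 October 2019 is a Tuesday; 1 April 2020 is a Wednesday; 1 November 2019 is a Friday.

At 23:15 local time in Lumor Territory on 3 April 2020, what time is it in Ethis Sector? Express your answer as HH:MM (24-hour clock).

1 October 2019 is a Tuesday, so the first Monday is October 7 and the third is October 21.
1 April 2020 is a Wednesday, so Fridays fall on 3, 10, 17, 24; the last is April 24.
Daylight saving runs 21 October 2019 – 24 April 2020; 3 April 2020 is inside that window, so Lumor Territory is at UTC−06:30.
23:15 Lumor Territory + 6h30m = 05:45 UTC (rolling into the next day, 4 April 2020).
1 November 2019 is a Friday, so the first Sunday is November 3 and the fourth is November 24.
1 April 2020 is a Wednesday, so the first Friday is April 3 and the second is April 10.
At the standard offset (UTC+04:00), 05:45 UTC + 4h = 09:45 Ethis Sector standard time.
The standard-time date in Ethis Sector, 4 April 2020, falls between 24 November 2019 and 10 April 2020, so daylight saving is in effect and Ethis Sector is at UTC+05:00.
05:45 UTC + 5h = 10:45 Ethis Sector.

10:45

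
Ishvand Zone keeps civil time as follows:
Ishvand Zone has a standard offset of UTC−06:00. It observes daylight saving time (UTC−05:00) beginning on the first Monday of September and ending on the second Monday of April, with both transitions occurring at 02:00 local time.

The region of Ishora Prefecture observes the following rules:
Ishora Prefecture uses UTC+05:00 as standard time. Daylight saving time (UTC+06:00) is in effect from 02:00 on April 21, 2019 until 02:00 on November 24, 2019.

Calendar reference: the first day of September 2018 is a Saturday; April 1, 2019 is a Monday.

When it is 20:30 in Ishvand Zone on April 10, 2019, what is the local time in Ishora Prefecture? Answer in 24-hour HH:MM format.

1 September 2018 is a Saturday, so the first Monday is September 3.
1 April 2019 is a Monday, so the first Monday is April 1 and the second is April 8.
April 10, 2019 does not fall between 3 September 2018 and 8 April 2019, so daylight saving is not in effect and Ishvand Zone is at UTC−06:00.
20:30 Ishvand Zone + 6h = 02:30 UTC (rolling into the next day, 11 April 2019).
At the standard offset (UTC+05:00), 02:30 UTC + 5h = 07:30 Ishora Prefecture standard time.
The standard-time date in Ishora Prefecture, April 11, 2019, does not fall between 21 April and 24 November, so daylight saving is not in effect and Ishora Prefecture is at UTC+05:00.
02:30 UTC + 5h = 07:30 Ishora Prefecture.

07:30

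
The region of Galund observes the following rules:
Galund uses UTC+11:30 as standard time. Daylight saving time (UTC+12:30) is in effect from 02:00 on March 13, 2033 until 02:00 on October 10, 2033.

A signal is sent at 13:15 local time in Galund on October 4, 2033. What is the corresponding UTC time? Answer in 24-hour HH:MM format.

00:45

October 4, 2033 lies within the daylight-saving period (13 March – 10 October), so Galund is on daylight time, UTC+12:30.
13:15 local − 12h30m = 00:45 UTC.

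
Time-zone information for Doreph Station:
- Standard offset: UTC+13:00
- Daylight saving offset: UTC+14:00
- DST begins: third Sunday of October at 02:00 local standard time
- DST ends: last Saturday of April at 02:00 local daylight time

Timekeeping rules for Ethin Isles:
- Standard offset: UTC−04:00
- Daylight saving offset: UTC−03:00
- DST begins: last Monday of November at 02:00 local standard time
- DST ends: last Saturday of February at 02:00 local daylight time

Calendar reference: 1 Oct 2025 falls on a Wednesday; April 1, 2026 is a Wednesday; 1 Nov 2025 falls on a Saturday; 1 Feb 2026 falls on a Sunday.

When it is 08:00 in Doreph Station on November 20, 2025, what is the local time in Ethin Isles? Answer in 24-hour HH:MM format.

14:00

1 October 2025 is a Wednesday, so the first Sunday is October 5 and the third is October 19.
1 April 2026 is a Wednesday, so Saturdays fall on 4, 11, 18, 25; the last is April 25.
November 20, 2025 falls between 19 October 2025 and 25 April 2026, so daylight saving is in effect and Doreph Station is at UTC+14:00.
08:00 Doreph Station − 14h = 18:00 UTC (rolling into the previous day, 19 November 2025).
1 November 2025 is a Saturday, so Mondays fall on 3, 10, 17, 24; the last is November 24.
1 February 2026 is a Sunday, so Saturdays fall on 7, 14, 21, 28; the last is February 28.
At the standard offset (UTC−04:00), 18:00 UTC − 4h = 14:00 Ethin Isles standard time.
Daylight saving runs 24 November 2025 – 28 February 2026; the standard-time date in Ethin Isles, November 19, 2025, is outside that window, so Ethin Isles is on standard time at UTC−04:00.
18:00 UTC − 4h = 14:00 Ethin Isles.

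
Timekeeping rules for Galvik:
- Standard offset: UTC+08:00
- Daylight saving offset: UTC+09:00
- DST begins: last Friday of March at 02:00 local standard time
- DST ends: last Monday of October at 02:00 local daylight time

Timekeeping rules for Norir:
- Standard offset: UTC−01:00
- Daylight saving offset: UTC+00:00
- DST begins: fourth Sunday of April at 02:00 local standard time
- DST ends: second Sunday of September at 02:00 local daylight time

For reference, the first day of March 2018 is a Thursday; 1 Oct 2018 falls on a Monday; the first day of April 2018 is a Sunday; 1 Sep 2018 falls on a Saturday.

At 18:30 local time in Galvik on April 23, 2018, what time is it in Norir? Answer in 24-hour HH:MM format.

1 March 2018 is a Thursday, so Fridays fall on 2, 9, 16, 23, 30; the last is March 30.
1 October 2018 is a Monday, so Mondays fall on 1, 8, 15, 22, 29; the last is October 29.
Daylight saving runs 30 March – 29 October; April 23, 2018 is inside that window, so Galvik is at UTC+09:00.
18:30 Galvik − 9h = 09:30 UTC.
1 April 2018 is a Sunday, so the first Sunday is April 1 and the fourth is April 22.
1 September 2018 is a Saturday, so the first Sunday is September 2 and the second is September 9.
At the standard offset (UTC−01:00), 09:30 UTC − 1h = 08:30 Norir standard time.
Daylight saving runs 22 April – 9 September; the standard-time date in Norir, April 23, 2018, is inside that window, so Norir is at UTC+00:00.
09:30 UTC + 0h = 09:30 Norir.

09:30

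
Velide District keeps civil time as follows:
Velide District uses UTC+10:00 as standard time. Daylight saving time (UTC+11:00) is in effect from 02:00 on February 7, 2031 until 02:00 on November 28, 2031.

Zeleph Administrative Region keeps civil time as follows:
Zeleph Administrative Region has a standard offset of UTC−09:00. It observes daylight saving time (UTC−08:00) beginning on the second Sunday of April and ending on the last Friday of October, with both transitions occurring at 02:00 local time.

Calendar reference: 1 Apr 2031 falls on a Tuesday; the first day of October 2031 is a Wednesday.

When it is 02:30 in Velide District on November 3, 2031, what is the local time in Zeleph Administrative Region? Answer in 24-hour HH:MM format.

November 3, 2031 lies within the daylight-saving period (7 February – 28 November), so Velide District is on daylight time, UTC+11:00.
02:30 Velide District − 11h = 15:30 UTC (rolling into the previous day, 2 November 2031).
1 April 2031 is a Tuesday, so the first Sunday is April 6 and the second is April 13.
1 October 2031 is a Wednesday, so Fridays fall on 3, 10, 17, 24, 31; the last is October 31.
At the standard offset (UTC−09:00), 15:30 UTC − 9h = 06:30 Zeleph Administrative Region standard time.
Daylight saving runs 13 April – 31 October; the standard-time date in Zeleph Administrative Region, November 2, 2031, is outside that window, so Zeleph Administrative Region is on standard time at UTC−09:00.
15:30 UTC − 9h = 06:30 Zeleph Administrative Region.

06:30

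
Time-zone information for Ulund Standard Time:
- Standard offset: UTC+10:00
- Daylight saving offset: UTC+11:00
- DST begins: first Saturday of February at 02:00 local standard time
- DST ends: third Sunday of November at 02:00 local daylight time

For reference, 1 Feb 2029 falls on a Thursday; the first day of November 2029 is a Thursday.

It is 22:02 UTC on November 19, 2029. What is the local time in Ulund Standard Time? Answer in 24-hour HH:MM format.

08:02

1 February 2029 is a Thursday, so the first Saturday is February 3.
1 November 2029 is a Thursday, so the first Sunday is November 4 and the third is November 18.
At the standard offset (UTC+10:00), 22:02 UTC + 10h = 08:02 Ulund Standard Time standard time (rolling into the next day, 20 November 2029).
The standard-time date in Ulund Standard Time, November 20, 2029, is outside the daylight-saving period (3 February – 18 November), so Ulund Standard Time is on standard time, UTC+10:00.
22:02 UTC + 10h = 08:02 local (rolling into the next day, 20 November 2029).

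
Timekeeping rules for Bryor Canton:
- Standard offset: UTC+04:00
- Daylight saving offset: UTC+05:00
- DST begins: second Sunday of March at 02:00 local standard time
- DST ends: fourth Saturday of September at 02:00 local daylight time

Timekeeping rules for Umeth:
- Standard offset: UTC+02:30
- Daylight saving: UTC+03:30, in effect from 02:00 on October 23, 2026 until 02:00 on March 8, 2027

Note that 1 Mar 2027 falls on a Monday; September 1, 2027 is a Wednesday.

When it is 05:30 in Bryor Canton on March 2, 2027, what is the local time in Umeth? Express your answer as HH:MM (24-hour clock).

1 March 2027 is a Monday, so the first Sunday is March 7 and the second is March 14.
1 September 2027 is a Wednesday, so the first Saturday is September 4 and the fourth is September 25.
March 2, 2027 is outside the daylight-saving period (14 March – 25 September), so Bryor Canton is on standard time, UTC+04:00.
05:30 Bryor Canton − 4h = 01:30 UTC.
At the standard offset (UTC+02:30), 01:30 UTC + 2h30m = 04:00 Umeth standard time.
The standard-time date in Umeth, March 2, 2027, lies within the daylight-saving period (23 October 2026 – 8 March 2027), so Umeth is on daylight time, UTC+03:30.
01:30 UTC + 3h30m = 05:00 Umeth.

05:00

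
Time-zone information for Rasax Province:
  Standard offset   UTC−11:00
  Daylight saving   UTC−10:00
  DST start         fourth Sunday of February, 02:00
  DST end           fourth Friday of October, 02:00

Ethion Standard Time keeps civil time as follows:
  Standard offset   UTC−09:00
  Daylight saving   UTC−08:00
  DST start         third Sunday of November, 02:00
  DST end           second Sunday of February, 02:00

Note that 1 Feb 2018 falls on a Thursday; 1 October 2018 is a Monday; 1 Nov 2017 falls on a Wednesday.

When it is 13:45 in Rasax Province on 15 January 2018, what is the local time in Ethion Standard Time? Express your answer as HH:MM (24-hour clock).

16:45

1 February 2018 is a Thursday, so the first Sunday is February 4 and the fourth is February 25.
1 October 2018 is a Monday, so the first Friday is October 5 and the fourth is October 26.
15 January 2018 does not fall between 25 February and 26 October, so daylight saving is not in effect and Rasax Province is at UTC−11:00.
13:45 Rasax Province + 11h = 00:45 UTC (rolling into the next day, 16 January 2018).
1 November 2017 is a Wednesday, so the first Sunday is November 5 and the third is November 19.
1 February 2018 is a Thursday, so the first Sunday is February 4 and the second is February 11.
At the standard offset (UTC−09:00), 00:45 UTC − 9h = 15:45 Ethion Standard Time standard time (rolling into the previous day, 15 January 2018).
Daylight saving runs 19 November 2017 – 11 February 2018; the standard-time date in Ethion Standard Time, 15 January 2018, is inside that window, so Ethion Standard Time is at UTC−08:00.
00:45 UTC − 8h = 16:45 Ethion Standard Time (rolling into the previous day, 15 January 2018).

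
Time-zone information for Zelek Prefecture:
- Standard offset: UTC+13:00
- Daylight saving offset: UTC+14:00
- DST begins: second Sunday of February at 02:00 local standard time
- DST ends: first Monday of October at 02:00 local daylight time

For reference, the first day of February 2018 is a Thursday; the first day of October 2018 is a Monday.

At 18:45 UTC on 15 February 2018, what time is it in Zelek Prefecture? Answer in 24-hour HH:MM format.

1 February 2018 is a Thursday, so the first Sunday is February 4 and the second is February 11.
1 October 2018 is a Monday, so the first Monday is October 1.
At the standard offset (UTC+13:00), 18:45 UTC + 13h = 07:45 Zelek Prefecture standard time (rolling into the next day, 16 February 2018).
Daylight saving runs 11 February – 1 October; the standard-time date in Zelek Prefecture, 16 February 2018, is inside that window, so Zelek Prefecture is at UTC+14:00.
18:45 UTC + 14h = 08:45 local (rolling into the next day, 16 February 2018).

08:45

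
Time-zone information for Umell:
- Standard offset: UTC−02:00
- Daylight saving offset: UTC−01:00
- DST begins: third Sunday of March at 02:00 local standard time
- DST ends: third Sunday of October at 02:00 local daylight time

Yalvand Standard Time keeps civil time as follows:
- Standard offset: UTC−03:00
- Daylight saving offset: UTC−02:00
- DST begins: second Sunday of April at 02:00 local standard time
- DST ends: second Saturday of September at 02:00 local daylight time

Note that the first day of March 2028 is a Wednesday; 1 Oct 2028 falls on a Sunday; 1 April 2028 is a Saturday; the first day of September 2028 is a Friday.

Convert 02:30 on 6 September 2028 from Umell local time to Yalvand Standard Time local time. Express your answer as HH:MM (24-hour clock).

01:30

1 March 2028 is a Wednesday, so the first Sunday is March 5 and the third is March 19.
1 October 2028 is a Sunday, so the first Sunday is October 1 and the third is October 15.
Daylight saving runs 19 March – 15 October; 6 September 2028 is inside that window, so Umell is at UTC−01:00.
02:30 Umell + 1h = 03:30 UTC.
1 April 2028 is a Saturday, so the first Sunday is April 2 and the second is April 9.
1 September 2028 is a Friday, so the first Saturday is September 2 and the second is September 9.
At the standard offset (UTC−03:00), 03:30 UTC − 3h = 00:30 Yalvand Standard Time standard time.
Daylight saving runs 9 April – 9 September; the standard-time date in Yalvand Standard Time, 6 September 2028, is inside that window, so Yalvand Standard Time is at UTC−02:00.
03:30 UTC − 2h = 01:30 Yalvand Standard Time.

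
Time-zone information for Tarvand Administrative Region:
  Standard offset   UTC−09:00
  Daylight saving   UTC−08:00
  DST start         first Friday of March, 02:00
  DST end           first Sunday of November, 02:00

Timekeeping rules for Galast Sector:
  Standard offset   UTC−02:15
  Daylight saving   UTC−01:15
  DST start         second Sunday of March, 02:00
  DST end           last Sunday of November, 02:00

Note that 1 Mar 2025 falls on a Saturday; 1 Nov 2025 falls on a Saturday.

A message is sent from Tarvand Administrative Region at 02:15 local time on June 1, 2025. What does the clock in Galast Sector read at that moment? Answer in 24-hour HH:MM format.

1 March 2025 is a Saturday, so the first Friday is March 7.
1 November 2025 is a Saturday, so the first Sunday is November 2.
Daylight saving runs 7 March – 2 November; June 1, 2025 is inside that window, so Tarvand Administrative Region is at UTC−08:00.
02:15 Tarvand Administrative Region + 8h = 10:15 UTC.
1 March 2025 is a Saturday, so the first Sunday is March 2 and the second is March 9.
1 November 2025 is a Saturday, so Sundays fall on 2, 9, 16, 23, 30; the last is November 30.
At the standard offset (UTC−02:15), 10:15 UTC − 2h15m = 08:00 Galast Sector standard time.
The standard-time date in Galast Sector, June 1, 2025, falls between 9 March and 30 November, so daylight saving is in effect and Galast Sector is at UTC−01:15.
10:15 UTC − 1h15m = 09:00 Galast Sector.

09:00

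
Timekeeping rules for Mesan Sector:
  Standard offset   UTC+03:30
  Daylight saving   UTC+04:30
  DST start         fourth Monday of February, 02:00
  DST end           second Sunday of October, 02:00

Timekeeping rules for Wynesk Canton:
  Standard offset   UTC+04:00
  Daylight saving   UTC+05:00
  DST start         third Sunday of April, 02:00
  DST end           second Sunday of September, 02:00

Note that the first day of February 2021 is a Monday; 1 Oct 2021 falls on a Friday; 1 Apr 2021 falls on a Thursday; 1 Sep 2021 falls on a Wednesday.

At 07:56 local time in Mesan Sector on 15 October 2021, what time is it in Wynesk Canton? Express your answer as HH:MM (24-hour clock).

08:26

1 February 2021 is a Monday, so the first Monday is February 1 and the fourth is February 22.
1 October 2021 is a Friday, so the first Sunday is October 3 and the second is October 10.
Daylight saving runs 22 February – 10 October; 15 October 2021 is outside that window, so Mesan Sector is on standard time at UTC+03:30.
07:56 Mesan Sector − 3h30m = 04:26 UTC.
1 April 2021 is a Thursday, so the first Sunday is April 4 and the third is April 18.
1 September 2021 is a Wednesday, so the first Sunday is September 5 and the second is September 12.
At the standard offset (UTC+04:00), 04:26 UTC + 4h = 08:26 Wynesk Canton standard time.
The standard-time date in Wynesk Canton, 15 October 2021, does not fall between 18 April and 12 September, so daylight saving is not in effect and Wynesk Canton is at UTC+04:00.
04:26 UTC + 4h = 08:26 Wynesk Canton.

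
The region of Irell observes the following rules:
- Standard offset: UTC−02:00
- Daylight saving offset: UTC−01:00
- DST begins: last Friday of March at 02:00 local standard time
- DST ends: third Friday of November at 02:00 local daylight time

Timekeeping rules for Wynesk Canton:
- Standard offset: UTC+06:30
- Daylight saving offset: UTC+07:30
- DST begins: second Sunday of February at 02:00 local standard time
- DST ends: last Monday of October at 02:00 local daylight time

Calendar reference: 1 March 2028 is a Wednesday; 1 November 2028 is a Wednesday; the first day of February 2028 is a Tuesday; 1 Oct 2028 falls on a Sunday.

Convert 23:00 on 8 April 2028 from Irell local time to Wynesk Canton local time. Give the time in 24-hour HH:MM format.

07:30

1 March 2028 is a Wednesday, so Fridays fall on 3, 10, 17, 24, 31; the last is March 31.
1 November 2028 is a Wednesday, so the first Friday is November 3 and the third is November 17.
8 April 2028 lies within the daylight-saving period (31 March – 17 November), so Irell is on daylight time, UTC−01:00.
23:00 Irell + 1h = 00:00 UTC (rolling into the next day, 9 April 2028).
1 February 2028 is a Tuesday, so the first Sunday is February 6 and the second is February 13.
1 October 2028 is a Sunday, so Mondays fall on 2, 9, 16, 23, 30; the last is October 30.
At the standard offset (UTC+06:30), 00:00 UTC + 6h30m = 06:30 Wynesk Canton standard time.
Daylight saving runs 13 February – 30 October; the standard-time date in Wynesk Canton, 9 April 2028, is inside that window, so Wynesk Canton is at UTC+07:30.
00:00 UTC + 7h30m = 07:30 Wynesk Canton.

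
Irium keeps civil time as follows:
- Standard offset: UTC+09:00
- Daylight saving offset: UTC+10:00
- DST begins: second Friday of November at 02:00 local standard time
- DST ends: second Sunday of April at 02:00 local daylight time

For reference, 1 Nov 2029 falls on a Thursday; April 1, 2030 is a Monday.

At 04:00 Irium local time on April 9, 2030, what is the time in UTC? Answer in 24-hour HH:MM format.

18:00

1 November 2029 is a Thursday, so the first Friday is November 2 and the second is November 9.
1 April 2030 is a Monday, so the first Sunday is April 7 and the second is April 14.
April 9, 2030 lies within the daylight-saving period (9 November 2029 – 14 April 2030), so Irium is on daylight time, UTC+10:00.
04:00 local − 10h = 18:00 UTC (rolling into the previous day, 8 April 2030).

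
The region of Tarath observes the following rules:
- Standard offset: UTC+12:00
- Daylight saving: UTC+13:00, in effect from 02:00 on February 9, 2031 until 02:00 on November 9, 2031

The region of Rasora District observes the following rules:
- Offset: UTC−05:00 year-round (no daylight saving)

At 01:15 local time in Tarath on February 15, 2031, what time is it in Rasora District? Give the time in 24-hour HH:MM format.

Daylight saving runs 9 February – 9 November; February 15, 2031 is inside that window, so Tarath is at UTC+13:00.
01:15 Tarath − 13h = 12:15 UTC (rolling into the previous day, 14 February 2031).
Rasora District has no daylight saving, so its offset is UTC−05:00 year-round.
12:15 UTC − 5h = 07:15 Rasora District.

07:15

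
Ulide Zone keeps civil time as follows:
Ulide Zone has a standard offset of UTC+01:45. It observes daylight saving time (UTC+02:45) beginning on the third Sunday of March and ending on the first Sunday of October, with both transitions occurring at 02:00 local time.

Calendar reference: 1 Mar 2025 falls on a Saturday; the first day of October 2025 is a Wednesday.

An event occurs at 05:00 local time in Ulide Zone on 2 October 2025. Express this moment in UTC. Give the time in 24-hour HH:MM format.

02:15

1 March 2025 is a Saturday, so the first Sunday is March 2 and the third is March 16.
1 October 2025 is a Wednesday, so the first Sunday is October 5.
Daylight saving runs 16 March – 5 October; 2 October 2025 is inside that window, so Ulide Zone is at UTC+02:45.
05:00 local − 2h45m = 02:15 UTC.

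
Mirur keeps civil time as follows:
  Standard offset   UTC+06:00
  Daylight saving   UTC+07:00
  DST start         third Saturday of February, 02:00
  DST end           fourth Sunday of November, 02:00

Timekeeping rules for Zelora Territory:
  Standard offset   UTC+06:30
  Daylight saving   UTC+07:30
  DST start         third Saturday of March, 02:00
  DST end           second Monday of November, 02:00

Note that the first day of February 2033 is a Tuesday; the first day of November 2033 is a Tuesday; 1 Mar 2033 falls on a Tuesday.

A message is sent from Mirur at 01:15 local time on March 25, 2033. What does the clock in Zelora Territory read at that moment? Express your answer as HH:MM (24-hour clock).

1 February 2033 is a Tuesday, so the first Saturday is February 5 and the third is February 19.
1 November 2033 is a Tuesday, so the first Sunday is November 6 and the fourth is November 27.
March 25, 2033 falls between 19 February and 27 November, so daylight saving is in effect and Mirur is at UTC+07:00.
01:15 Mirur − 7h = 18:15 UTC (rolling into the previous day, 24 March 2033).
1 March 2033 is a Tuesday, so the first Saturday is March 5 and the third is March 19.
1 November 2033 is a Tuesday, so the first Monday is November 7 and the second is November 14.
At the standard offset (UTC+06:30), 18:15 UTC + 6h30m = 00:45 Zelora Territory standard time (rolling into the next day, 25 March 2033).
The standard-time date in Zelora Territory, March 25, 2033, lies within the daylight-saving period (19 March – 14 November), so Zelora Territory is on daylight time, UTC+07:30.
18:15 UTC + 7h30m = 01:45 Zelora Territory (rolling into the next day, 25 March 2033).

01:45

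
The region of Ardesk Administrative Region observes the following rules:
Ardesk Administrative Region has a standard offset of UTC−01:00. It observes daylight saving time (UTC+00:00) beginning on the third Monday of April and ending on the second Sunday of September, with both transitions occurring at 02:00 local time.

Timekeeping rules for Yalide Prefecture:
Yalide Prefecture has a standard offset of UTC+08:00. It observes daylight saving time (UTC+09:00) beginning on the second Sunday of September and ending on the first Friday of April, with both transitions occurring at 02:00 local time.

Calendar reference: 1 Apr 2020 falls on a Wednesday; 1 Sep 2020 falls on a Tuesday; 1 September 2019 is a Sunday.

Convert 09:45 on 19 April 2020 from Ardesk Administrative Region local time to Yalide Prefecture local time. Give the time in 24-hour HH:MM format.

18:45

1 April 2020 is a Wednesday, so the first Monday is April 6 and the third is April 20.
1 September 2020 is a Tuesday, so the first Sunday is September 6 and the second is September 13.
19 April 2020 is outside the daylight-saving period (20 April – 13 September), so Ardesk Administrative Region is on standard time, UTC−01:00.
09:45 Ardesk Administrative Region + 1h = 10:45 UTC.
1 September 2019 is a Sunday, so the first Sunday is September 1 and the second is September 8.
1 April 2020 is a Wednesday, so the first Friday is April 3.
At the standard offset (UTC+08:00), 10:45 UTC + 8h = 18:45 Yalide Prefecture standard time.
Daylight saving runs 8 September 2019 – 3 April 2020; the standard-time date in Yalide Prefecture, 19 April 2020, is outside that window, so Yalide Prefecture is on standard time at UTC+08:00.
10:45 UTC + 8h = 18:45 Yalide Prefecture.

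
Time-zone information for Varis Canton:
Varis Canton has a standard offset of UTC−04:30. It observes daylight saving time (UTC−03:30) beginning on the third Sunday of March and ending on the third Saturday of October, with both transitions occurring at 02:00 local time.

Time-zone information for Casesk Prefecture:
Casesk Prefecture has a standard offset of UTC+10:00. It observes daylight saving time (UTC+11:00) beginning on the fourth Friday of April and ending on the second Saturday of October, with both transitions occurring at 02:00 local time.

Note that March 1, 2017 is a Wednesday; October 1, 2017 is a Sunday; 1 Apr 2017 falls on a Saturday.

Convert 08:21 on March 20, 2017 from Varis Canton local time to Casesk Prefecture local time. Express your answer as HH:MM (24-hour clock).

1 March 2017 is a Wednesday, so the first Sunday is March 5 and the third is March 19.
1 October 2017 is a Sunday, so the first Saturday is October 7 and the third is October 21.
March 20, 2017 lies within the daylight-saving period (19 March – 21 October), so Varis Canton is on daylight time, UTC−03:30.
08:21 Varis Canton + 3h30m = 11:51 UTC.
1 April 2017 is a Saturday, so the first Friday is April 7 and the fourth is April 28.
1 October 2017 is a Sunday, so the first Saturday is October 7 and the second is October 14.
At the standard offset (UTC+10:00), 11:51 UTC + 10h = 21:51 Casesk Prefecture standard time.
The standard-time date in Casesk Prefecture, March 20, 2017, does not fall between 28 April and 14 October, so daylight saving is not in effect and Casesk Prefecture is at UTC+10:00.
11:51 UTC + 10h = 21:51 Casesk Prefecture.

21:51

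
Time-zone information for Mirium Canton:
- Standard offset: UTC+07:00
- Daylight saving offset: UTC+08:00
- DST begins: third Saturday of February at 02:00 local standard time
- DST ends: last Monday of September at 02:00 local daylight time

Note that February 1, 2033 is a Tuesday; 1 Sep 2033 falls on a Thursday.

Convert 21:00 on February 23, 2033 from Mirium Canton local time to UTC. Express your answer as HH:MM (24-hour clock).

1 February 2033 is a Tuesday, so the first Saturday is February 5 and the third is February 19.
1 September 2033 is a Thursday, so Mondays fall on 5, 12, 19, 26; the last is September 26.
February 23, 2033 lies within the daylight-saving period (19 February – 26 September), so Mirium Canton is on daylight time, UTC+08:00.
21:00 local − 8h = 13:00 UTC.

13:00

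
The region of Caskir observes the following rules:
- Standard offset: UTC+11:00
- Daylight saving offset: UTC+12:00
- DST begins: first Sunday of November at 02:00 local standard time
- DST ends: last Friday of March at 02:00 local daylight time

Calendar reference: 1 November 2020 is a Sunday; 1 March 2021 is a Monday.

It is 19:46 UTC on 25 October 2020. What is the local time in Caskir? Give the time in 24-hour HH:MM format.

1 November 2020 is a Sunday, so the first Sunday is November 1.
1 March 2021 is a Monday, so Fridays fall on 5, 12, 19, 26; the last is March 26.
At the standard offset (UTC+11:00), 19:46 UTC + 11h = 06:46 Caskir standard time (rolling into the next day, 26 October 2020).
The standard-time date in Caskir, 26 October 2020, does not fall between 1 November 2020 and 26 March 2021, so daylight saving is not in effect and Caskir is at UTC+11:00.
19:46 UTC + 11h = 06:46 local (rolling into the next day, 26 October 2020).

06:46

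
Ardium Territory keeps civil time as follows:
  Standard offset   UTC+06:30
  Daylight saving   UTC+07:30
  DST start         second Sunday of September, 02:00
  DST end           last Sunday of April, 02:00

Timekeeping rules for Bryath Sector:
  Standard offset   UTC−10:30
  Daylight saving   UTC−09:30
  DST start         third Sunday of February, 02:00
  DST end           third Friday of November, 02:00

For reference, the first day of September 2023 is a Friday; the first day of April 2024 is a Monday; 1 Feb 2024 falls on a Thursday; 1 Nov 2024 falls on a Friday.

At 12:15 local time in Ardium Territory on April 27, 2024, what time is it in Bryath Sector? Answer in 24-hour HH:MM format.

1 September 2023 is a Friday, so the first Sunday is September 3 and the second is September 10.
1 April 2024 is a Monday, so Sundays fall on 7, 14, 21, 28; the last is April 28.
April 27, 2024 falls between 10 September 2023 and 28 April 2024, so daylight saving is in effect and Ardium Territory is at UTC+07:30.
12:15 Ardium Territory − 7h30m = 04:45 UTC.
1 February 2024 is a Thursday, so the first Sunday is February 4 and the third is February 18.
1 November 2024 is a Friday, so the first Friday is November 1 and the third is November 15.
At the standard offset (UTC−10:30), 04:45 UTC − 10h30m = 18:15 Bryath Sector standard time (rolling into the previous day, 26 April 2024).
The standard-time date in Bryath Sector, April 26, 2024, lies within the daylight-saving period (18 February – 15 November), so Bryath Sector is on daylight time, UTC−09:30.
04:45 UTC − 9h30m = 19:15 Bryath Sector (rolling into the previous day, 26 April 2024).

19:15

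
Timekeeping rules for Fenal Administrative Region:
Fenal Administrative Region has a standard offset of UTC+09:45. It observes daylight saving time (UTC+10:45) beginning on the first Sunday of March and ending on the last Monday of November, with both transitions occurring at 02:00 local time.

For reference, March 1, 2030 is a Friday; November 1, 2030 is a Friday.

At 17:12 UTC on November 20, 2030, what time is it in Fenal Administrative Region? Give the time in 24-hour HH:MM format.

03:57

1 March 2030 is a Friday, so the first Sunday is March 3.
1 November 2030 is a Friday, so Mondays fall on 4, 11, 18, 25; the last is November 25.
At the standard offset (UTC+09:45), 17:12 UTC + 9h45m = 02:57 Fenal Administrative Region standard time (rolling into the next day, 21 November 2030).
The standard-time date in Fenal Administrative Region, November 21, 2030, lies within the daylight-saving period (3 March – 25 November), so Fenal Administrative Region is on daylight time, UTC+10:45.
17:12 UTC + 10h45m = 03:57 local (rolling into the next day, 21 November 2030).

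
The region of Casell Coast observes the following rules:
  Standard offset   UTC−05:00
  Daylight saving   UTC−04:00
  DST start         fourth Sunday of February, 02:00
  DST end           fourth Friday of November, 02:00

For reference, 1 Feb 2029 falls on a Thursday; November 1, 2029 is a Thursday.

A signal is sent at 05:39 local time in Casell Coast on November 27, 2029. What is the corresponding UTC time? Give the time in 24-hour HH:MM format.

1 February 2029 is a Thursday, so the first Sunday is February 4 and the fourth is February 25.
1 November 2029 is a Thursday, so the first Friday is November 2 and the fourth is November 23.
November 27, 2029 does not fall between 25 February and 23 November, so daylight saving is not in effect and Casell Coast is at UTC−05:00.
05:39 local + 5h = 10:39 UTC.

10:39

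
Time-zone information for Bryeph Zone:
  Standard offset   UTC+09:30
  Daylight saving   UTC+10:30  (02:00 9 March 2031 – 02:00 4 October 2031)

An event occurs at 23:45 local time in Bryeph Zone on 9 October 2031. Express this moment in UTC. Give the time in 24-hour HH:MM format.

Daylight saving runs 9 March – 4 October; 9 October 2031 is outside that window, so Bryeph Zone is on standard time at UTC+09:30.
23:45 local − 9h30m = 14:15 UTC.

14:15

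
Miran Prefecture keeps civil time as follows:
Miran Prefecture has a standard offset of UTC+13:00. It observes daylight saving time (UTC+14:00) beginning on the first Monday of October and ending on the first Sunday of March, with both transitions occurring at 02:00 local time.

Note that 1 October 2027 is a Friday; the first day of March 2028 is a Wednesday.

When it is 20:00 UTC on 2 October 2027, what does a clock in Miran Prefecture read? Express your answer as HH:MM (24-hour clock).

09:00

1 October 2027 is a Friday, so the first Monday is October 4.
1 March 2028 is a Wednesday, so the first Sunday is March 5.
At the standard offset (UTC+13:00), 20:00 UTC + 13h = 09:00 Miran Prefecture standard time (rolling into the next day, 3 October 2027).
The standard-time date in Miran Prefecture, 3 October 2027, is outside the daylight-saving period (4 October 2027 – 5 March 2028), so Miran Prefecture is on standard time, UTC+13:00.
20:00 UTC + 13h = 09:00 local (rolling into the next day, 3 October 2027).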